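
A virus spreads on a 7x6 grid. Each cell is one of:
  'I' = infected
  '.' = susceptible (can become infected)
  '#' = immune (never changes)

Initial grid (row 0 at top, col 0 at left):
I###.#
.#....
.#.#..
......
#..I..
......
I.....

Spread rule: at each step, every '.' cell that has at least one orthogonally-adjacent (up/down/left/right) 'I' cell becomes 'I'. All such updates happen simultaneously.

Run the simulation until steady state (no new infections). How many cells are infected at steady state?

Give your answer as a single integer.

Step 0 (initial): 3 infected
Step 1: +7 new -> 10 infected
Step 2: +10 new -> 20 infected
Step 3: +7 new -> 27 infected
Step 4: +4 new -> 31 infected
Step 5: +3 new -> 34 infected
Step 6: +0 new -> 34 infected

Answer: 34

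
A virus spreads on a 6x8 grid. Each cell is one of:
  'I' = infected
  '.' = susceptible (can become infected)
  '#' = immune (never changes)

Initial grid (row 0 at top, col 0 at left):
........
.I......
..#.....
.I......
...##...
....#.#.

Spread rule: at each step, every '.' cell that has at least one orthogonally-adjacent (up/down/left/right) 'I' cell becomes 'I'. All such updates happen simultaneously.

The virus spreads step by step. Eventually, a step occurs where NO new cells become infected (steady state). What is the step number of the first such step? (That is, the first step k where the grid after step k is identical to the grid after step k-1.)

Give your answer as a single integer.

Step 0 (initial): 2 infected
Step 1: +7 new -> 9 infected
Step 2: +8 new -> 17 infected
Step 3: +6 new -> 23 infected
Step 4: +5 new -> 28 infected
Step 5: +5 new -> 33 infected
Step 6: +6 new -> 39 infected
Step 7: +3 new -> 42 infected
Step 8: +1 new -> 43 infected
Step 9: +0 new -> 43 infected

Answer: 9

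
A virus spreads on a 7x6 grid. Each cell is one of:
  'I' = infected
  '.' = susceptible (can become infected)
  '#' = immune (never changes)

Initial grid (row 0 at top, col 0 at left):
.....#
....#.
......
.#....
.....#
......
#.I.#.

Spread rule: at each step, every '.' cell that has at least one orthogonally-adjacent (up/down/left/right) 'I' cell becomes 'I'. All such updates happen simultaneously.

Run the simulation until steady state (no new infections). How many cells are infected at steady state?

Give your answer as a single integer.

Step 0 (initial): 1 infected
Step 1: +3 new -> 4 infected
Step 2: +3 new -> 7 infected
Step 3: +5 new -> 12 infected
Step 4: +5 new -> 17 infected
Step 5: +6 new -> 23 infected
Step 6: +6 new -> 29 infected
Step 7: +4 new -> 33 infected
Step 8: +3 new -> 36 infected
Step 9: +0 new -> 36 infected

Answer: 36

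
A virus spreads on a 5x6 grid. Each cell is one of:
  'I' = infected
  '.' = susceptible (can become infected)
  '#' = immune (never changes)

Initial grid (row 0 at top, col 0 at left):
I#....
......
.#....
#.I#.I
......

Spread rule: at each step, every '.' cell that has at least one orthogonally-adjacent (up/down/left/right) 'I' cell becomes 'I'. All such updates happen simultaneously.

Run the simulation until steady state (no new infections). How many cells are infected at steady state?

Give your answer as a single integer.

Step 0 (initial): 3 infected
Step 1: +7 new -> 10 infected
Step 2: +9 new -> 19 infected
Step 3: +5 new -> 24 infected
Step 4: +2 new -> 26 infected
Step 5: +0 new -> 26 infected

Answer: 26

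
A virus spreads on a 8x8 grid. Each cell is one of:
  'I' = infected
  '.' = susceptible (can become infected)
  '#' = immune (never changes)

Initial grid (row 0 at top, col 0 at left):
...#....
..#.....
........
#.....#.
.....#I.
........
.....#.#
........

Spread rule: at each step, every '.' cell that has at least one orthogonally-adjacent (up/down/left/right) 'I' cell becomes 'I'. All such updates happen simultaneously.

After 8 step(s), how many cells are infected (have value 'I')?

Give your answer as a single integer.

Answer: 49

Derivation:
Step 0 (initial): 1 infected
Step 1: +2 new -> 3 infected
Step 2: +4 new -> 7 infected
Step 3: +3 new -> 10 infected
Step 4: +7 new -> 17 infected
Step 5: +8 new -> 25 infected
Step 6: +9 new -> 34 infected
Step 7: +8 new -> 42 infected
Step 8: +7 new -> 49 infected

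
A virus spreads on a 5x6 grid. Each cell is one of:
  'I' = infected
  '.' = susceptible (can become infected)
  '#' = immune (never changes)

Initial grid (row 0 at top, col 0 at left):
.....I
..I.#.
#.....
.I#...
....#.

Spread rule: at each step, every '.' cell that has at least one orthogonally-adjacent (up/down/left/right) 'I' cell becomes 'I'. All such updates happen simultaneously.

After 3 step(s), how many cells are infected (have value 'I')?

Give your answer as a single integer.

Step 0 (initial): 3 infected
Step 1: +9 new -> 12 infected
Step 2: +7 new -> 19 infected
Step 3: +5 new -> 24 infected

Answer: 24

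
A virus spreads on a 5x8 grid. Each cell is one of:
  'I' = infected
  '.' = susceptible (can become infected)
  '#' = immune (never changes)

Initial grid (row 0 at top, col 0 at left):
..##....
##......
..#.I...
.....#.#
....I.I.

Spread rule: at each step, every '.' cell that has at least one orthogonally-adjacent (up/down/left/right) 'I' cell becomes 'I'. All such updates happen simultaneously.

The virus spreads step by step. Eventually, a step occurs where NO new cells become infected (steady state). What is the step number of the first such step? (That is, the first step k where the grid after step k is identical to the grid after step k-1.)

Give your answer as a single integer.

Answer: 7

Derivation:
Step 0 (initial): 3 infected
Step 1: +8 new -> 11 infected
Step 2: +6 new -> 17 infected
Step 3: +6 new -> 23 infected
Step 4: +4 new -> 27 infected
Step 5: +3 new -> 30 infected
Step 6: +1 new -> 31 infected
Step 7: +0 new -> 31 infected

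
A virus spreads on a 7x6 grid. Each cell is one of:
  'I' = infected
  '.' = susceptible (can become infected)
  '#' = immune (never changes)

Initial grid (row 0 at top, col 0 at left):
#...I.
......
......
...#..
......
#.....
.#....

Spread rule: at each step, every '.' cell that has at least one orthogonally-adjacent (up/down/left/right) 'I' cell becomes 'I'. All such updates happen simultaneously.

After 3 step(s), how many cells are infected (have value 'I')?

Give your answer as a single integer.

Step 0 (initial): 1 infected
Step 1: +3 new -> 4 infected
Step 2: +4 new -> 8 infected
Step 3: +5 new -> 13 infected

Answer: 13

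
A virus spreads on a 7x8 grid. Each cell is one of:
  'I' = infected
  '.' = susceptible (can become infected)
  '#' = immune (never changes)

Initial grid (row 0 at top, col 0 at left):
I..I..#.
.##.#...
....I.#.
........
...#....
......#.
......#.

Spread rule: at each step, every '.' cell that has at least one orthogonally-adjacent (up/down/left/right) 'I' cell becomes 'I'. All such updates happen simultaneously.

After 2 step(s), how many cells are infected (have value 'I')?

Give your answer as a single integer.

Step 0 (initial): 3 infected
Step 1: +8 new -> 11 infected
Step 2: +7 new -> 18 infected

Answer: 18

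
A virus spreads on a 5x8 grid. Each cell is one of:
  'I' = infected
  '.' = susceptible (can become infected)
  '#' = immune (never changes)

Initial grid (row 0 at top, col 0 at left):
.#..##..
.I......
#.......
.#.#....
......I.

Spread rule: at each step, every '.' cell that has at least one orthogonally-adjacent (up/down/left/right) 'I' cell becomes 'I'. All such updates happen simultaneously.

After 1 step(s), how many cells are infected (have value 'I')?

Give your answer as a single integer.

Answer: 8

Derivation:
Step 0 (initial): 2 infected
Step 1: +6 new -> 8 infected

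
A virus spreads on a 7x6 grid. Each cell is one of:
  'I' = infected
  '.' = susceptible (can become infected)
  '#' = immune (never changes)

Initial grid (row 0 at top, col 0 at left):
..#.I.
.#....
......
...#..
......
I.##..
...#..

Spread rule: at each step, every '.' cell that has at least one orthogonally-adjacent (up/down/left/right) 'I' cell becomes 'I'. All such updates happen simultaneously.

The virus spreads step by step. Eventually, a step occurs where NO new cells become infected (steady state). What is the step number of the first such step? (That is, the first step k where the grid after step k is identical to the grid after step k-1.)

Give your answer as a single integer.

Step 0 (initial): 2 infected
Step 1: +6 new -> 8 infected
Step 2: +6 new -> 14 infected
Step 3: +8 new -> 22 infected
Step 4: +7 new -> 29 infected
Step 5: +3 new -> 32 infected
Step 6: +3 new -> 35 infected
Step 7: +1 new -> 36 infected
Step 8: +0 new -> 36 infected

Answer: 8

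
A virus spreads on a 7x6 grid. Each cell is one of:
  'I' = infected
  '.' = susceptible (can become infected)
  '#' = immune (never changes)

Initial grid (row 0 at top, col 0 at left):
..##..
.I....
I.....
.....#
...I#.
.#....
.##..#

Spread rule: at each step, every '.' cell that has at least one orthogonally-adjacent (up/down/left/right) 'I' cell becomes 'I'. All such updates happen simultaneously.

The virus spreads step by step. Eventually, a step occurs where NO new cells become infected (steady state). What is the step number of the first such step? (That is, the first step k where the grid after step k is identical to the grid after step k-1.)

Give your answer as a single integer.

Answer: 6

Derivation:
Step 0 (initial): 3 infected
Step 1: +8 new -> 11 infected
Step 2: +12 new -> 23 infected
Step 3: +5 new -> 28 infected
Step 4: +5 new -> 33 infected
Step 5: +1 new -> 34 infected
Step 6: +0 new -> 34 infected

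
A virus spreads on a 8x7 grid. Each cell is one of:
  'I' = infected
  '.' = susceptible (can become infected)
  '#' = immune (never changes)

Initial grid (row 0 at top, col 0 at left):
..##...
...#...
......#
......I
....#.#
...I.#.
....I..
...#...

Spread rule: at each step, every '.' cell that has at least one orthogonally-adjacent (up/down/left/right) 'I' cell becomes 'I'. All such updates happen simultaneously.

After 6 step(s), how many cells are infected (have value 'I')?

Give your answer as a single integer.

Step 0 (initial): 3 infected
Step 1: +7 new -> 10 infected
Step 2: +9 new -> 19 infected
Step 3: +10 new -> 29 infected
Step 4: +8 new -> 37 infected
Step 5: +6 new -> 43 infected
Step 6: +2 new -> 45 infected

Answer: 45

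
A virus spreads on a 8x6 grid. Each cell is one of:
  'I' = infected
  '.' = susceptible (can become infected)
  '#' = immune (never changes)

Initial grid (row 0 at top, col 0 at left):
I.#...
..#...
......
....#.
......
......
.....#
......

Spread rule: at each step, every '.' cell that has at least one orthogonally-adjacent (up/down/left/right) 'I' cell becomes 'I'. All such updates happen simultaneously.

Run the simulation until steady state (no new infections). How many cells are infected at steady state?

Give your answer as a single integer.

Answer: 44

Derivation:
Step 0 (initial): 1 infected
Step 1: +2 new -> 3 infected
Step 2: +2 new -> 5 infected
Step 3: +2 new -> 7 infected
Step 4: +3 new -> 10 infected
Step 5: +4 new -> 14 infected
Step 6: +6 new -> 20 infected
Step 7: +7 new -> 27 infected
Step 8: +7 new -> 34 infected
Step 9: +5 new -> 39 infected
Step 10: +3 new -> 42 infected
Step 11: +1 new -> 43 infected
Step 12: +1 new -> 44 infected
Step 13: +0 new -> 44 infected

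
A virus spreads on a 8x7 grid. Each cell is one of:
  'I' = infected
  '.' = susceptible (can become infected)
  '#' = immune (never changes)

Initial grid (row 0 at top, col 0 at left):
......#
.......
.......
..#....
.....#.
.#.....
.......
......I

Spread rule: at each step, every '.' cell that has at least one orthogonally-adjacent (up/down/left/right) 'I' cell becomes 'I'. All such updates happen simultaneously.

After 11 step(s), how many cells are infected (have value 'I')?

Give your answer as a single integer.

Answer: 49

Derivation:
Step 0 (initial): 1 infected
Step 1: +2 new -> 3 infected
Step 2: +3 new -> 6 infected
Step 3: +4 new -> 10 infected
Step 4: +4 new -> 14 infected
Step 5: +6 new -> 20 infected
Step 6: +7 new -> 27 infected
Step 7: +5 new -> 32 infected
Step 8: +5 new -> 37 infected
Step 9: +5 new -> 42 infected
Step 10: +4 new -> 46 infected
Step 11: +3 new -> 49 infected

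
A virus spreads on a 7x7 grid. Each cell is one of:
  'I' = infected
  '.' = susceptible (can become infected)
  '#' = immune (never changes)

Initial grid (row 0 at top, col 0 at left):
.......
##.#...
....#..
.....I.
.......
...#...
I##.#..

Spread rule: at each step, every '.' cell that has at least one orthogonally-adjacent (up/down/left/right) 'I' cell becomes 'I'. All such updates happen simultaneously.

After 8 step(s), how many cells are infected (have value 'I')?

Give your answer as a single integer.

Step 0 (initial): 2 infected
Step 1: +5 new -> 7 infected
Step 2: +8 new -> 15 infected
Step 3: +12 new -> 27 infected
Step 4: +7 new -> 34 infected
Step 5: +3 new -> 37 infected
Step 6: +1 new -> 38 infected
Step 7: +1 new -> 39 infected
Step 8: +1 new -> 40 infected

Answer: 40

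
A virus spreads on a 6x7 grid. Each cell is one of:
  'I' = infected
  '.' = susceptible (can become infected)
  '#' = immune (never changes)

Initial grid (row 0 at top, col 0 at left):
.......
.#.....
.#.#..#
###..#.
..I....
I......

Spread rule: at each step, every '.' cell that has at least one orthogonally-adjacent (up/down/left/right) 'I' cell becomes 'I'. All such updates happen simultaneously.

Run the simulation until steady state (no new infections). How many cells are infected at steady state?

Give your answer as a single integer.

Answer: 34

Derivation:
Step 0 (initial): 2 infected
Step 1: +5 new -> 7 infected
Step 2: +3 new -> 10 infected
Step 3: +3 new -> 13 infected
Step 4: +3 new -> 16 infected
Step 5: +4 new -> 20 infected
Step 6: +3 new -> 23 infected
Step 7: +4 new -> 27 infected
Step 8: +3 new -> 30 infected
Step 9: +1 new -> 31 infected
Step 10: +1 new -> 32 infected
Step 11: +1 new -> 33 infected
Step 12: +1 new -> 34 infected
Step 13: +0 new -> 34 infected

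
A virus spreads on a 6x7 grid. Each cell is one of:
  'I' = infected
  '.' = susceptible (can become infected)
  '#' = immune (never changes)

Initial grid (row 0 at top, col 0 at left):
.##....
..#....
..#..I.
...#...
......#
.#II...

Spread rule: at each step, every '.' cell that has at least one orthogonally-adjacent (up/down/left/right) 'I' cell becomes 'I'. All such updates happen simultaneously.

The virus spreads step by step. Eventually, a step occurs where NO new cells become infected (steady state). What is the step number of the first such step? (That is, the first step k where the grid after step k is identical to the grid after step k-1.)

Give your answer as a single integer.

Answer: 8

Derivation:
Step 0 (initial): 3 infected
Step 1: +7 new -> 10 infected
Step 2: +11 new -> 21 infected
Step 3: +6 new -> 27 infected
Step 4: +4 new -> 31 infected
Step 5: +2 new -> 33 infected
Step 6: +1 new -> 34 infected
Step 7: +1 new -> 35 infected
Step 8: +0 new -> 35 infected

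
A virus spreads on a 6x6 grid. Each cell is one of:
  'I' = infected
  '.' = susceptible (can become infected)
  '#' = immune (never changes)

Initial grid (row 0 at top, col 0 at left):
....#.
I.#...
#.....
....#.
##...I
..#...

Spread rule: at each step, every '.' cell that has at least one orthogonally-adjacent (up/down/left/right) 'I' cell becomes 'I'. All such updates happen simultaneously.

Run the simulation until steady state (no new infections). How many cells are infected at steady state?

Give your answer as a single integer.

Step 0 (initial): 2 infected
Step 1: +5 new -> 7 infected
Step 2: +5 new -> 12 infected
Step 3: +8 new -> 20 infected
Step 4: +6 new -> 26 infected
Step 5: +1 new -> 27 infected
Step 6: +0 new -> 27 infected

Answer: 27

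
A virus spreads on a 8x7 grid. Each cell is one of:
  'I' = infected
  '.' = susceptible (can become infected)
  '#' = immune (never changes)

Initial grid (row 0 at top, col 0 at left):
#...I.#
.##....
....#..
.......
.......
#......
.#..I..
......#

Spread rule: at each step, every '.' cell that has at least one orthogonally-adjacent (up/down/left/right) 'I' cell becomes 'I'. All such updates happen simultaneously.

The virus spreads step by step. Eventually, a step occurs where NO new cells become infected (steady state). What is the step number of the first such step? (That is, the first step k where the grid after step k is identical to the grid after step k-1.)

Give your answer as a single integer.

Step 0 (initial): 2 infected
Step 1: +7 new -> 9 infected
Step 2: +10 new -> 19 infected
Step 3: +10 new -> 29 infected
Step 4: +8 new -> 37 infected
Step 5: +5 new -> 42 infected
Step 6: +4 new -> 46 infected
Step 7: +2 new -> 48 infected
Step 8: +0 new -> 48 infected

Answer: 8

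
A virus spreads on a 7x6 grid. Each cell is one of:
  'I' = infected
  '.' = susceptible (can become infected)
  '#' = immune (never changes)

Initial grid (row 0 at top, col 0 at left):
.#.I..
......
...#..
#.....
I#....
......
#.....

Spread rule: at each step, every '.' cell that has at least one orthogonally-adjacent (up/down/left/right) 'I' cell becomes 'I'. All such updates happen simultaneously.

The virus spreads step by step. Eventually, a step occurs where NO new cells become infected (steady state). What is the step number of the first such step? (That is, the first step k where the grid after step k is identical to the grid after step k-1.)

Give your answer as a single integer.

Step 0 (initial): 2 infected
Step 1: +4 new -> 6 infected
Step 2: +4 new -> 10 infected
Step 3: +6 new -> 16 infected
Step 4: +8 new -> 24 infected
Step 5: +9 new -> 33 infected
Step 6: +3 new -> 36 infected
Step 7: +1 new -> 37 infected
Step 8: +0 new -> 37 infected

Answer: 8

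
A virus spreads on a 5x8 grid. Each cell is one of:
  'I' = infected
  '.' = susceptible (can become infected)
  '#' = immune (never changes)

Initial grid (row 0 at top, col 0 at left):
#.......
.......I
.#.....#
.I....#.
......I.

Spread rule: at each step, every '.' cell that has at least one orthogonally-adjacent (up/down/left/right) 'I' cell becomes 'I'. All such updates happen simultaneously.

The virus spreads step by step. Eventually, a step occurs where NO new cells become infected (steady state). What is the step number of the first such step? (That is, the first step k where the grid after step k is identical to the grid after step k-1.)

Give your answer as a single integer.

Answer: 6

Derivation:
Step 0 (initial): 3 infected
Step 1: +7 new -> 10 infected
Step 2: +11 new -> 21 infected
Step 3: +8 new -> 29 infected
Step 4: +5 new -> 34 infected
Step 5: +2 new -> 36 infected
Step 6: +0 new -> 36 infected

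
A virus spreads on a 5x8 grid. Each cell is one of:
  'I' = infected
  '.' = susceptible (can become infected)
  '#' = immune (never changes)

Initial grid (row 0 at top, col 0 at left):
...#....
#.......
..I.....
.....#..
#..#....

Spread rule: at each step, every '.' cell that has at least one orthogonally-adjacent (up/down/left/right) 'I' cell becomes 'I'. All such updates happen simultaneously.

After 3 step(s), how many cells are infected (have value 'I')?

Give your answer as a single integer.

Answer: 19

Derivation:
Step 0 (initial): 1 infected
Step 1: +4 new -> 5 infected
Step 2: +8 new -> 13 infected
Step 3: +6 new -> 19 infected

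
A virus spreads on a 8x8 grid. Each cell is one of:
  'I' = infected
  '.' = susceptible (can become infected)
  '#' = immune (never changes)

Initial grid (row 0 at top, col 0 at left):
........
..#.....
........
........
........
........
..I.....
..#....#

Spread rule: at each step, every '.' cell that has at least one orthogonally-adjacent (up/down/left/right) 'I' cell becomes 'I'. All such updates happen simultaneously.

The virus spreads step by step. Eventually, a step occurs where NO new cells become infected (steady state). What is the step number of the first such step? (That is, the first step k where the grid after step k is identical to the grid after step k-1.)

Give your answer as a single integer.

Step 0 (initial): 1 infected
Step 1: +3 new -> 4 infected
Step 2: +7 new -> 11 infected
Step 3: +8 new -> 19 infected
Step 4: +8 new -> 27 infected
Step 5: +8 new -> 35 infected
Step 6: +7 new -> 42 infected
Step 7: +7 new -> 49 infected
Step 8: +6 new -> 55 infected
Step 9: +3 new -> 58 infected
Step 10: +2 new -> 60 infected
Step 11: +1 new -> 61 infected
Step 12: +0 new -> 61 infected

Answer: 12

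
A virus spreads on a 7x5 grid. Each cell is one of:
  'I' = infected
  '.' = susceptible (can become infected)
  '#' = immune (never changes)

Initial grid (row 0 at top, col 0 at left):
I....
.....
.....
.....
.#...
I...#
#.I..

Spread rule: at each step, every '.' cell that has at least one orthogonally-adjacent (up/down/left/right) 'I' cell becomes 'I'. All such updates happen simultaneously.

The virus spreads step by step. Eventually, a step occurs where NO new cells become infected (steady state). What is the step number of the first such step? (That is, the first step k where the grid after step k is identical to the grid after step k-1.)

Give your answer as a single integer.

Answer: 7

Derivation:
Step 0 (initial): 3 infected
Step 1: +7 new -> 10 infected
Step 2: +7 new -> 17 infected
Step 3: +6 new -> 23 infected
Step 4: +5 new -> 28 infected
Step 5: +3 new -> 31 infected
Step 6: +1 new -> 32 infected
Step 7: +0 new -> 32 infected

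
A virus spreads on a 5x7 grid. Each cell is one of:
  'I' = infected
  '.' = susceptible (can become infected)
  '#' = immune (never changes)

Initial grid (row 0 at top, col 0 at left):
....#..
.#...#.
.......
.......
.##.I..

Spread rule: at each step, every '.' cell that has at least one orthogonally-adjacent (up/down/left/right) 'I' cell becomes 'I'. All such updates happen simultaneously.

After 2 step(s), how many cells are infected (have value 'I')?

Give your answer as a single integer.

Step 0 (initial): 1 infected
Step 1: +3 new -> 4 infected
Step 2: +4 new -> 8 infected

Answer: 8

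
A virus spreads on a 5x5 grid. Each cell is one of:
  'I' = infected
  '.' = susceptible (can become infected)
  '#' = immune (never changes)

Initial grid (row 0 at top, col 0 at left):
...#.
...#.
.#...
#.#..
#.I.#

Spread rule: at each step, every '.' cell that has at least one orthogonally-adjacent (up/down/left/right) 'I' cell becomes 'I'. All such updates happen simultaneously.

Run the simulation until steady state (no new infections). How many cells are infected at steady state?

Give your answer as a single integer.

Answer: 18

Derivation:
Step 0 (initial): 1 infected
Step 1: +2 new -> 3 infected
Step 2: +2 new -> 5 infected
Step 3: +2 new -> 7 infected
Step 4: +2 new -> 9 infected
Step 5: +2 new -> 11 infected
Step 6: +3 new -> 14 infected
Step 7: +2 new -> 16 infected
Step 8: +2 new -> 18 infected
Step 9: +0 new -> 18 infected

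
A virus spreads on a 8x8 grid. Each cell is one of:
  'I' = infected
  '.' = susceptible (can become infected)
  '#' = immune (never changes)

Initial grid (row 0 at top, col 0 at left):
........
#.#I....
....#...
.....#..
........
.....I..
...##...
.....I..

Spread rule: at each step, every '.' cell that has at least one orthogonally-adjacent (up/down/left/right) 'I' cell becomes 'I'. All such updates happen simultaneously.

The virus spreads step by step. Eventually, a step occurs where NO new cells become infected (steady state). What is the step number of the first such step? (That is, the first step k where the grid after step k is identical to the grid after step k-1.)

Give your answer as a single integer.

Step 0 (initial): 3 infected
Step 1: +9 new -> 12 infected
Step 2: +12 new -> 24 infected
Step 3: +13 new -> 37 infected
Step 4: +12 new -> 49 infected
Step 5: +7 new -> 56 infected
Step 6: +2 new -> 58 infected
Step 7: +0 new -> 58 infected

Answer: 7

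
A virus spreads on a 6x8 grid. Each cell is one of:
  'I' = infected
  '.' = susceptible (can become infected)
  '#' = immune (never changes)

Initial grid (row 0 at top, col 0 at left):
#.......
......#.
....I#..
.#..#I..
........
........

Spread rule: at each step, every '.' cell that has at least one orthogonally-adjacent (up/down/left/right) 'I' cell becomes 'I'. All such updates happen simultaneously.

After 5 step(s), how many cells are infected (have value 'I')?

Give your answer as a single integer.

Answer: 40

Derivation:
Step 0 (initial): 2 infected
Step 1: +4 new -> 6 infected
Step 2: +10 new -> 16 infected
Step 3: +10 new -> 26 infected
Step 4: +8 new -> 34 infected
Step 5: +6 new -> 40 infected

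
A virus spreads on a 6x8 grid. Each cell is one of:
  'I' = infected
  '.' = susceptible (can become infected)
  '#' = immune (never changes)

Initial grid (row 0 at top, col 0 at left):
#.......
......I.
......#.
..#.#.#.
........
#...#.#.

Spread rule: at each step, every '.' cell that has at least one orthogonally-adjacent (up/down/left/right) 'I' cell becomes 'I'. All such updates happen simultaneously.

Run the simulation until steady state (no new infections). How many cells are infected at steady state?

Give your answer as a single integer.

Step 0 (initial): 1 infected
Step 1: +3 new -> 4 infected
Step 2: +5 new -> 9 infected
Step 3: +5 new -> 14 infected
Step 4: +5 new -> 19 infected
Step 5: +8 new -> 27 infected
Step 6: +4 new -> 31 infected
Step 7: +4 new -> 35 infected
Step 8: +3 new -> 38 infected
Step 9: +2 new -> 40 infected
Step 10: +0 new -> 40 infected

Answer: 40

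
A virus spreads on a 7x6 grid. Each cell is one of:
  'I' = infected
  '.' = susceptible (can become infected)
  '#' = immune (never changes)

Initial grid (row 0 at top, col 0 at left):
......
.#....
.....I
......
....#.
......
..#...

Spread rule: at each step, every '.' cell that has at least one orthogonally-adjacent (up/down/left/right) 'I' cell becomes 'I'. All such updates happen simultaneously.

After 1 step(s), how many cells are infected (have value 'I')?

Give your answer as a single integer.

Step 0 (initial): 1 infected
Step 1: +3 new -> 4 infected

Answer: 4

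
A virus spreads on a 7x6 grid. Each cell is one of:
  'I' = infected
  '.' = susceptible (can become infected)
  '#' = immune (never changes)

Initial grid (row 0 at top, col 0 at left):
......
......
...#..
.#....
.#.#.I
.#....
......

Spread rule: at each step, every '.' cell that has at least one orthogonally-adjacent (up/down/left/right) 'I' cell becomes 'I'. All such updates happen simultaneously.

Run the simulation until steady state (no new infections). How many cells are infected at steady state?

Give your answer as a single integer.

Step 0 (initial): 1 infected
Step 1: +3 new -> 4 infected
Step 2: +4 new -> 8 infected
Step 3: +5 new -> 13 infected
Step 4: +5 new -> 18 infected
Step 5: +5 new -> 23 infected
Step 6: +4 new -> 27 infected
Step 7: +4 new -> 31 infected
Step 8: +4 new -> 35 infected
Step 9: +2 new -> 37 infected
Step 10: +0 new -> 37 infected

Answer: 37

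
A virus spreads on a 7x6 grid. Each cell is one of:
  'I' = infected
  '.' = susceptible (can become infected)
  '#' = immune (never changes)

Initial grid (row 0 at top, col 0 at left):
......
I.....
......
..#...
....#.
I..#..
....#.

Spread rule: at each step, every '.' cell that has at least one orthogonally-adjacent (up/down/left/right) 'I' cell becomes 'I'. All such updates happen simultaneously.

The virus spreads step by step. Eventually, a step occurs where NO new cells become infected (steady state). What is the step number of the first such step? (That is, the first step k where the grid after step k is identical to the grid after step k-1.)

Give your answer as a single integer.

Step 0 (initial): 2 infected
Step 1: +6 new -> 8 infected
Step 2: +7 new -> 15 infected
Step 3: +6 new -> 21 infected
Step 4: +5 new -> 26 infected
Step 5: +4 new -> 30 infected
Step 6: +3 new -> 33 infected
Step 7: +1 new -> 34 infected
Step 8: +1 new -> 35 infected
Step 9: +1 new -> 36 infected
Step 10: +2 new -> 38 infected
Step 11: +0 new -> 38 infected

Answer: 11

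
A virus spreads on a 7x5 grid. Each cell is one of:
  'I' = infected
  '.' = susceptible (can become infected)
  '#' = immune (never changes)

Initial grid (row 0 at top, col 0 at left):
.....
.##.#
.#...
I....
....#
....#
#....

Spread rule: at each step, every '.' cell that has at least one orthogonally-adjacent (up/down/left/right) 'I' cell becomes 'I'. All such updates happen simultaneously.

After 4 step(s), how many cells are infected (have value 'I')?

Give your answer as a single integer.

Answer: 19

Derivation:
Step 0 (initial): 1 infected
Step 1: +3 new -> 4 infected
Step 2: +4 new -> 8 infected
Step 3: +5 new -> 13 infected
Step 4: +6 new -> 19 infected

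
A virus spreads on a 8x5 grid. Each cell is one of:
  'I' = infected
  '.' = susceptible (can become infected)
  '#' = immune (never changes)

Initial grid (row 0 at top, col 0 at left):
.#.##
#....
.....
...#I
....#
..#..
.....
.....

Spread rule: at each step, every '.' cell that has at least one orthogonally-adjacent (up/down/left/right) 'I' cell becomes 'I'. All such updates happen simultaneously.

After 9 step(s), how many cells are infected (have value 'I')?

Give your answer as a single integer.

Answer: 29

Derivation:
Step 0 (initial): 1 infected
Step 1: +1 new -> 2 infected
Step 2: +2 new -> 4 infected
Step 3: +2 new -> 6 infected
Step 4: +3 new -> 9 infected
Step 5: +5 new -> 14 infected
Step 6: +3 new -> 17 infected
Step 7: +3 new -> 20 infected
Step 8: +4 new -> 24 infected
Step 9: +5 new -> 29 infected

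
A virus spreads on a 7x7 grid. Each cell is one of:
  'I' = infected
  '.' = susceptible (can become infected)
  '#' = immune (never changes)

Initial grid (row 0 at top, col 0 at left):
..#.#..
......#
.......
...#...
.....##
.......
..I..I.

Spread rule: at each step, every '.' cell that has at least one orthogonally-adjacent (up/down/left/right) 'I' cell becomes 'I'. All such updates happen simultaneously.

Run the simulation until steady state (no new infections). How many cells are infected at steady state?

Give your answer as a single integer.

Answer: 43

Derivation:
Step 0 (initial): 2 infected
Step 1: +6 new -> 8 infected
Step 2: +6 new -> 14 infected
Step 3: +5 new -> 19 infected
Step 4: +4 new -> 23 infected
Step 5: +6 new -> 29 infected
Step 6: +6 new -> 35 infected
Step 7: +5 new -> 40 infected
Step 8: +2 new -> 42 infected
Step 9: +1 new -> 43 infected
Step 10: +0 new -> 43 infected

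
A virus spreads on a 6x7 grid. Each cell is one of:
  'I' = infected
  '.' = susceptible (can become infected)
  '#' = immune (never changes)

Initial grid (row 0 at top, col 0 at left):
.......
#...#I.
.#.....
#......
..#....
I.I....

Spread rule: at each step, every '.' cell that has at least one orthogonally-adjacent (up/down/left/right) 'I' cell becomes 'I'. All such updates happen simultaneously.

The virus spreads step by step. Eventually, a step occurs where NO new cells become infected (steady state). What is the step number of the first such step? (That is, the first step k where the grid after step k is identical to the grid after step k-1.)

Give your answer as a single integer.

Step 0 (initial): 3 infected
Step 1: +6 new -> 9 infected
Step 2: +8 new -> 17 infected
Step 3: +9 new -> 26 infected
Step 4: +6 new -> 32 infected
Step 5: +2 new -> 34 infected
Step 6: +2 new -> 36 infected
Step 7: +0 new -> 36 infected

Answer: 7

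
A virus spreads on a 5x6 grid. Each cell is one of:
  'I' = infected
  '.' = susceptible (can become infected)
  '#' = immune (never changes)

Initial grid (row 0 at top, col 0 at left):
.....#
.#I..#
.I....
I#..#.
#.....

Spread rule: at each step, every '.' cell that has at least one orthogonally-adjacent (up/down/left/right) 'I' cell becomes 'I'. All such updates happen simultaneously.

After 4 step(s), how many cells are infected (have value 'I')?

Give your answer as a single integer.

Answer: 21

Derivation:
Step 0 (initial): 3 infected
Step 1: +4 new -> 7 infected
Step 2: +6 new -> 13 infected
Step 3: +5 new -> 18 infected
Step 4: +3 new -> 21 infected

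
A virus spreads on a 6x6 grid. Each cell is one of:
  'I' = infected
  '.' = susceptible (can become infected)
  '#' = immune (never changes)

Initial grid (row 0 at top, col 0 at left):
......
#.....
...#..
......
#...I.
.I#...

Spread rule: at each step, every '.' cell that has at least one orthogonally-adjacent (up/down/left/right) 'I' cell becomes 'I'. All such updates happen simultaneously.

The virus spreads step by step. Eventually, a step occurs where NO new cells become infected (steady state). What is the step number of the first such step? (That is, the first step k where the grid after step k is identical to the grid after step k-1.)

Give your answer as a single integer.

Step 0 (initial): 2 infected
Step 1: +6 new -> 8 infected
Step 2: +7 new -> 15 infected
Step 3: +5 new -> 20 infected
Step 4: +6 new -> 26 infected
Step 5: +4 new -> 30 infected
Step 6: +2 new -> 32 infected
Step 7: +0 new -> 32 infected

Answer: 7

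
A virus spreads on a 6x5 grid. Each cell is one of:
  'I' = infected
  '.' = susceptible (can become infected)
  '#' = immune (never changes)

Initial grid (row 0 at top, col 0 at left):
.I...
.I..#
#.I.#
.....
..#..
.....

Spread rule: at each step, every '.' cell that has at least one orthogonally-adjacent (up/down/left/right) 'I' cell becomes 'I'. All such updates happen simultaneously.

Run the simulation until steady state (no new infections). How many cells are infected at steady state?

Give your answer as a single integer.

Answer: 26

Derivation:
Step 0 (initial): 3 infected
Step 1: +7 new -> 10 infected
Step 2: +4 new -> 14 infected
Step 3: +5 new -> 19 infected
Step 4: +4 new -> 23 infected
Step 5: +3 new -> 26 infected
Step 6: +0 new -> 26 infected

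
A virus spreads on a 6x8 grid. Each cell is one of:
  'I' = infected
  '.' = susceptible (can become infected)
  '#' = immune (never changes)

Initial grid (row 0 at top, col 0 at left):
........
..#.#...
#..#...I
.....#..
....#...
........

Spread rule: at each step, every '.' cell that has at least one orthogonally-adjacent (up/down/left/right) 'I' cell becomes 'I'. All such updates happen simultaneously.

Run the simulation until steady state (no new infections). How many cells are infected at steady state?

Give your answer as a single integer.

Answer: 42

Derivation:
Step 0 (initial): 1 infected
Step 1: +3 new -> 4 infected
Step 2: +5 new -> 9 infected
Step 3: +5 new -> 14 infected
Step 4: +4 new -> 18 infected
Step 5: +3 new -> 21 infected
Step 6: +4 new -> 25 infected
Step 7: +6 new -> 31 infected
Step 8: +5 new -> 36 infected
Step 9: +4 new -> 40 infected
Step 10: +2 new -> 42 infected
Step 11: +0 new -> 42 infected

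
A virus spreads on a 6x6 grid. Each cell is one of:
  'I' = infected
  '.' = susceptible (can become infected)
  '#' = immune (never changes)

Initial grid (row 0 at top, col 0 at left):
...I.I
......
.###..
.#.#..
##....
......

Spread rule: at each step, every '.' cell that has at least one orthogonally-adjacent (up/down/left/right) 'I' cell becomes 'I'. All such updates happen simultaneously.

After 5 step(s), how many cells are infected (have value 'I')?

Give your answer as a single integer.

Answer: 20

Derivation:
Step 0 (initial): 2 infected
Step 1: +4 new -> 6 infected
Step 2: +4 new -> 10 infected
Step 3: +4 new -> 14 infected
Step 4: +3 new -> 17 infected
Step 5: +3 new -> 20 infected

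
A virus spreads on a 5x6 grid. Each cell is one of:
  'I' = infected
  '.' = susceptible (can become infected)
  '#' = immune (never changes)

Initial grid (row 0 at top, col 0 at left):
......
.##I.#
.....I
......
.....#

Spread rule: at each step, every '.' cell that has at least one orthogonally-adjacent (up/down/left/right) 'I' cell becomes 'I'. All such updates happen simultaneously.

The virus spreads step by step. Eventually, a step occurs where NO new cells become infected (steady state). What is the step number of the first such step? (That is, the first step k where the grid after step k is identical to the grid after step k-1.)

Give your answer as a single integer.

Answer: 7

Derivation:
Step 0 (initial): 2 infected
Step 1: +5 new -> 7 infected
Step 2: +5 new -> 12 infected
Step 3: +6 new -> 18 infected
Step 4: +4 new -> 22 infected
Step 5: +3 new -> 25 infected
Step 6: +1 new -> 26 infected
Step 7: +0 new -> 26 infected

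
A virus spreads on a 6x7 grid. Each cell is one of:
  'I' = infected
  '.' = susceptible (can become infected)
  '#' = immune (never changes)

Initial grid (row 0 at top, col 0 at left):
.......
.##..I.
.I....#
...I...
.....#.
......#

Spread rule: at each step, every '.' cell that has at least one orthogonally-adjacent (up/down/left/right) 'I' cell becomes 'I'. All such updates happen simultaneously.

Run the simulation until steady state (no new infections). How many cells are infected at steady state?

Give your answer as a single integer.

Step 0 (initial): 3 infected
Step 1: +11 new -> 14 infected
Step 2: +11 new -> 25 infected
Step 3: +7 new -> 32 infected
Step 4: +5 new -> 37 infected
Step 5: +0 new -> 37 infected

Answer: 37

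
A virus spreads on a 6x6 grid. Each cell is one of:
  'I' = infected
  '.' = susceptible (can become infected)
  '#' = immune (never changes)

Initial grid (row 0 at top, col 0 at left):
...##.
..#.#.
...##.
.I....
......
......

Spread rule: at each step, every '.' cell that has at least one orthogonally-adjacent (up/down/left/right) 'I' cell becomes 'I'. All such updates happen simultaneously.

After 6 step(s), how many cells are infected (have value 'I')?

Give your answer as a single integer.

Answer: 28

Derivation:
Step 0 (initial): 1 infected
Step 1: +4 new -> 5 infected
Step 2: +7 new -> 12 infected
Step 3: +6 new -> 18 infected
Step 4: +5 new -> 23 infected
Step 5: +3 new -> 26 infected
Step 6: +2 new -> 28 infected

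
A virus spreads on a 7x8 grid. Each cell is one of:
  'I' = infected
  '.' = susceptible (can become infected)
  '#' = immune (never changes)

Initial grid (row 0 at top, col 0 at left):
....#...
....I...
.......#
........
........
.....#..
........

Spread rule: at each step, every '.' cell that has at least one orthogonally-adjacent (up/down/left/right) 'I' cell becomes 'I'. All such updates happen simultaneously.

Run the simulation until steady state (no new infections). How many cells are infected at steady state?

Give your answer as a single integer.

Step 0 (initial): 1 infected
Step 1: +3 new -> 4 infected
Step 2: +7 new -> 11 infected
Step 3: +9 new -> 20 infected
Step 4: +9 new -> 29 infected
Step 5: +8 new -> 37 infected
Step 6: +7 new -> 44 infected
Step 7: +5 new -> 49 infected
Step 8: +3 new -> 52 infected
Step 9: +1 new -> 53 infected
Step 10: +0 new -> 53 infected

Answer: 53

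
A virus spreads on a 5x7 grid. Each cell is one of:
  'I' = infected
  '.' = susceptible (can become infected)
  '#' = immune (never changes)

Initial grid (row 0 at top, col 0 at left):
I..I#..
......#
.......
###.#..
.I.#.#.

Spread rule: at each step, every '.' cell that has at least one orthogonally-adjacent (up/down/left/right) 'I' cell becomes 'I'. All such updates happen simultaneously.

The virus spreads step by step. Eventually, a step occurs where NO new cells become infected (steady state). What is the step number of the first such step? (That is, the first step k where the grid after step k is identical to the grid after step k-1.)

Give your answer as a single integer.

Step 0 (initial): 3 infected
Step 1: +6 new -> 9 infected
Step 2: +5 new -> 14 infected
Step 3: +5 new -> 19 infected
Step 4: +2 new -> 21 infected
Step 5: +3 new -> 24 infected
Step 6: +1 new -> 25 infected
Step 7: +1 new -> 26 infected
Step 8: +0 new -> 26 infected

Answer: 8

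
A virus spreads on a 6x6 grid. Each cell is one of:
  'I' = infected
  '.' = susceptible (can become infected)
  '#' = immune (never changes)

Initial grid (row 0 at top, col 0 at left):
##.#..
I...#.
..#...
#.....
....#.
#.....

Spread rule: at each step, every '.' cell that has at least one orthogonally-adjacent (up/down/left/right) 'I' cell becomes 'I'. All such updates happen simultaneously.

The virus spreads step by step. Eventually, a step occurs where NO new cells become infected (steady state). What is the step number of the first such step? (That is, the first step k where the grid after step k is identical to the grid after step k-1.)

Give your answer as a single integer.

Answer: 10

Derivation:
Step 0 (initial): 1 infected
Step 1: +2 new -> 3 infected
Step 2: +2 new -> 5 infected
Step 3: +3 new -> 8 infected
Step 4: +3 new -> 11 infected
Step 5: +5 new -> 16 infected
Step 6: +4 new -> 20 infected
Step 7: +3 new -> 23 infected
Step 8: +3 new -> 26 infected
Step 9: +2 new -> 28 infected
Step 10: +0 new -> 28 infected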